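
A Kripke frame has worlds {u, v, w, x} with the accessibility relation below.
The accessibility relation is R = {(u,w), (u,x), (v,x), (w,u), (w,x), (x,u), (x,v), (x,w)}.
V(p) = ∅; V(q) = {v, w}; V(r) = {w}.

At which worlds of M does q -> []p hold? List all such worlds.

Let φ = q -> []p. Evaluate φ at each world:
  u (successors {w, x}): φ is true.
  v (successors {x}): φ is false.
  w (successors {u, x}): φ is false.
  x (successors {u, v, w}): φ is true.
For instance, at w:
  At w: q is true, []p is false, so q -> []p is false.
    At w: []p requires p at every successor {u, x}.
      p fails at u, so []p is false at w.
Satisfying worlds: {u, x}

u, x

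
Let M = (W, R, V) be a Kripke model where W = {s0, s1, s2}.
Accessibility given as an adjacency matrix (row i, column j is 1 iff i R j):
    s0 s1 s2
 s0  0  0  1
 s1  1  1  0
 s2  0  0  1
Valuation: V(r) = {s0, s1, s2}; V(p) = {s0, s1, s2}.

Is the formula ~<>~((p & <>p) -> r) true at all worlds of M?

Yes

Recall that <>ψ holds at a world iff ψ holds at some accessible world.
Let φ = ~<>~((p & <>p) -> r). Evaluate φ at each world:
  s0 (successors {s2}): φ is true.
  s1 (successors {s0, s1}): φ is true.
  s2 (successors {s2}): φ is true.
For instance, at s2:
  At s2: <>~((p & <>p) -> r) is false, so ~<>~((p & <>p) -> r) is true.
    At s2: <>~((p & <>p) -> r) requires ~((p & <>p) -> r) at some successor in {s2}.
      At s2: ~((p & <>p) -> r) is false.
    So <>~((p & <>p) -> r) is false at s2.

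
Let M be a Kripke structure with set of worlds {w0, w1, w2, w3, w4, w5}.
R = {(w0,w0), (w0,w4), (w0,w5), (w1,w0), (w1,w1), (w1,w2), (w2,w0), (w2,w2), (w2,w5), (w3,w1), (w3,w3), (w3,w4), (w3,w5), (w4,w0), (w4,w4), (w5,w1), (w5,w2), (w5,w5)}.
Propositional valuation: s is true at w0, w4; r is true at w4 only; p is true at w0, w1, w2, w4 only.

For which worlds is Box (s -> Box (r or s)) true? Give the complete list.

Recall that Box ψ holds at a world iff ψ holds at every accessible world, and Dia ψ holds iff ψ holds at some accessible world.
Let φ = Box (s -> Box (r or s)). Evaluate φ at each world:
  w0 (successors {w0, w4, w5}): φ is false.
  w1 (successors {w0, w1, w2}): φ is false.
  w2 (successors {w0, w2, w5}): φ is false.
  w3 (successors {w1, w3, w4, w5}): φ is true.
  w4 (successors {w0, w4}): φ is false.
  w5 (successors {w1, w2, w5}): φ is true.
For instance, at w2:
  At w2: Box (s -> Box (r or s)) requires s -> Box (r or s) at every successor {w0, w2, w5}.
    s -> Box (r or s) fails at w0, so Box (s -> Box (r or s)) is false at w2.
      At w0: s is true, Box (r or s) is false, so s -> Box (r or s) is false.
Satisfying worlds: {w3, w5}

w3, w5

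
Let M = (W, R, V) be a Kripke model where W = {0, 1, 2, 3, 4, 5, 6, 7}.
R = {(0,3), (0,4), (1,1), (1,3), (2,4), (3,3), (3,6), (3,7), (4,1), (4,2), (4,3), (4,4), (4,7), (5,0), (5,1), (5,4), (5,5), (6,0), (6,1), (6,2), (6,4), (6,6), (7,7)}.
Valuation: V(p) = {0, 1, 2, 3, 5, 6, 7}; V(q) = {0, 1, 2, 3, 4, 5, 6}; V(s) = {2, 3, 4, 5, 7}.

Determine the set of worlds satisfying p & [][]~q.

Let φ = p & [][]~q. Evaluate φ at each world:
  0 (successors {3, 4}): φ is false.
  1 (successors {1, 3}): φ is false.
  2 (successors {4}): φ is false.
  3 (successors {3, 6, 7}): φ is false.
  4 (successors {1, 2, 3, 4, 7}): φ is false.
  5 (successors {0, 1, 4, 5}): φ is false.
  6 (successors {0, 1, 2, 4, 6}): φ is false.
  7 (successors {7}): φ is true.
For instance, at 7:
  At 7: p is true, [][]~q is true, so p & [][]~q is true.
    At 7: [][]~q requires []~q at every successor {7}.
      At 7: []~q is true.
    So [][]~q is true at 7.
Satisfying worlds: {7}

7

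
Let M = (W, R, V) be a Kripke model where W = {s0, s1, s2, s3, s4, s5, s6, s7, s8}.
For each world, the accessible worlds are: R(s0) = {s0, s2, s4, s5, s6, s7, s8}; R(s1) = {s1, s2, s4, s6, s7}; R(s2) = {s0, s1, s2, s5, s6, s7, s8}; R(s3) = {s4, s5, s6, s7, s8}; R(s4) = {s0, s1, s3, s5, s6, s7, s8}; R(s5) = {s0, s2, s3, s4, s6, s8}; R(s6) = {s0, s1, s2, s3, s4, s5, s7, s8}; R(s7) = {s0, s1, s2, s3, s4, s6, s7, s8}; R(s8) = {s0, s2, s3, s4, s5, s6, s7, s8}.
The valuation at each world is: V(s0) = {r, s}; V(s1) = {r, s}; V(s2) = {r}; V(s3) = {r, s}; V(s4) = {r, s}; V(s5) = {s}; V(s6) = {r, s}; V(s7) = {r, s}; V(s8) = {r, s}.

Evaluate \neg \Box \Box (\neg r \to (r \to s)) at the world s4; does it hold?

No

At s4: \Box \Box (\neg r \to (r \to s)) is true, so \neg \Box \Box (\neg r \to (r \to s)) is false.
  At s4: \Box \Box (\neg r \to (r \to s)) requires \Box (\neg r \to (r \to s)) at every successor {s0, s1, s3, s5, s6, s7, s8}.
    At s0: \Box (\neg r \to (r \to s)) is true.
    At s1: \Box (\neg r \to (r \to s)) is true.
    At s3: \Box (\neg r \to (r \to s)) is true.
    At s5: \Box (\neg r \to (r \to s)) is true.
    At s6: \Box (\neg r \to (r \to s)) is true.
    At s7: \Box (\neg r \to (r \to s)) is true.
    At s8: \Box (\neg r \to (r \to s)) is true.
  So \Box \Box (\neg r \to (r \to s)) is true at s4.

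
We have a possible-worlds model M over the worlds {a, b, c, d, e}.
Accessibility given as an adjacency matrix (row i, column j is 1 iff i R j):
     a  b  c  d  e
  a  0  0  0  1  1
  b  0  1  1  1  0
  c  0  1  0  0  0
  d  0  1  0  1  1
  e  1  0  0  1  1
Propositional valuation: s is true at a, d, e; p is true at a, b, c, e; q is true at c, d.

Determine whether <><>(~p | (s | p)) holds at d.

Yes

At d: <><>(~p | (s | p)) requires <>(~p | (s | p)) at some successor in {b, d, e}.
  <>(~p | (s | p)) holds at b, so <><>(~p | (s | p)) is true at d.
    At b: <>(~p | (s | p)) requires ~p | (s | p) at some successor in {b, c, d}.
      ~p | (s | p) holds at b, so <>(~p | (s | p)) is true at b.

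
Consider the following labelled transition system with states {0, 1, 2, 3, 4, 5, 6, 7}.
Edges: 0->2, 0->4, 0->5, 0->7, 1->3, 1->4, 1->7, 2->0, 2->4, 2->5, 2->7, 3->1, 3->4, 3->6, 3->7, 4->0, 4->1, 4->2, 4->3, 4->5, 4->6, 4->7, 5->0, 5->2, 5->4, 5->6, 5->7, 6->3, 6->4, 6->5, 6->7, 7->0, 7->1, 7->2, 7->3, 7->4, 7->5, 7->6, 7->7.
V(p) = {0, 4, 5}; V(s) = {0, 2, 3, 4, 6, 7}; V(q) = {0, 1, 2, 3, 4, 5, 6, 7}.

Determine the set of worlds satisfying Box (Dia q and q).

0, 1, 2, 3, 4, 5, 6, 7

Let φ = Box (Dia q and q). Evaluate φ at each world:
  0 (successors {2, 4, 5, 7}): φ is true.
  1 (successors {3, 4, 7}): φ is true.
  2 (successors {0, 4, 5, 7}): φ is true.
  3 (successors {1, 4, 6, 7}): φ is true.
  4 (successors {0, 1, 2, 3, 5, 6, 7}): φ is true.
  5 (successors {0, 2, 4, 6, 7}): φ is true.
  6 (successors {3, 4, 5, 7}): φ is true.
  7 (successors {0, 1, 2, 3, 4, 5, 6, 7}): φ is true.
For instance, at 5:
  At 5: Box (Dia q and q) requires Dia q and q at every successor {0, 2, 4, 6, 7}.
    At 0: Dia q and q is true.
    At 2: Dia q and q is true.
    At 4: Dia q and q is true.
    At 6: Dia q and q is true.
    At 7: Dia q and q is true.
  So Box (Dia q and q) is true at 5.
Satisfying worlds: {0, 1, 2, 3, 4, 5, 6, 7}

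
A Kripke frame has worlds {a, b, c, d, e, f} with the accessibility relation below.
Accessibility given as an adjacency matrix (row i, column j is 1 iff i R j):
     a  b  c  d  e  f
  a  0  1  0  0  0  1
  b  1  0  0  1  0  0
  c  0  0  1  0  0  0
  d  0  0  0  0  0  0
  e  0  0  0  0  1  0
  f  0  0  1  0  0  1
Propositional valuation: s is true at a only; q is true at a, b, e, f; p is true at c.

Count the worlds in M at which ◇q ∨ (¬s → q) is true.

Let φ = ◇q ∨ (¬s → q). Evaluate φ at each world:
  a (successors {b, f}): φ is true.
  b (successors {a, d}): φ is true.
  c (successors {c}): φ is false.
  d (successors ∅): φ is false.
  e (successors {e}): φ is true.
  f (successors {c, f}): φ is true.
For instance, at c:
  At c: ◇q is false, ¬s → q is false, so ◇q ∨ (¬s → q) is false.
    At c: ◇q requires q at some successor in {c}.
      At c: q is false.
    So ◇q is false at c.
Satisfying worlds: {a, b, e, f}

4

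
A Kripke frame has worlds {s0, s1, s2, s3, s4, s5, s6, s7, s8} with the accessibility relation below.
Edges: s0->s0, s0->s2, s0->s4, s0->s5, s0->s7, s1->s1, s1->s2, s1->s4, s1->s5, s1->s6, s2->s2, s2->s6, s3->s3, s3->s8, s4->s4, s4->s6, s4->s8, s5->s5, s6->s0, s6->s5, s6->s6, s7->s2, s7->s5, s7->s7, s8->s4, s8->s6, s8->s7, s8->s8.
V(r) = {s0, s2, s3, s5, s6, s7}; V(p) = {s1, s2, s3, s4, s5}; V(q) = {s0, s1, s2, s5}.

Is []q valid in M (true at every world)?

Let φ = []q. Evaluate φ at each world:
  s0 (successors {s0, s2, s4, s5, s7}): φ is false.
  s1 (successors {s1, s2, s4, s5, s6}): φ is false.
  s2 (successors {s2, s6}): φ is false.
  s3 (successors {s3, s8}): φ is false.
  s4 (successors {s4, s6, s8}): φ is false.
  s5 (successors {s5}): φ is true.
  s6 (successors {s0, s5, s6}): φ is false.
  s7 (successors {s2, s5, s7}): φ is false.
  s8 (successors {s4, s6, s7, s8}): φ is false.
Detail at s0 (counterexample):
  At s0: []q requires q at every successor {s0, s2, s4, s5, s7}.
    q fails at s4, so []q is false at s0.

No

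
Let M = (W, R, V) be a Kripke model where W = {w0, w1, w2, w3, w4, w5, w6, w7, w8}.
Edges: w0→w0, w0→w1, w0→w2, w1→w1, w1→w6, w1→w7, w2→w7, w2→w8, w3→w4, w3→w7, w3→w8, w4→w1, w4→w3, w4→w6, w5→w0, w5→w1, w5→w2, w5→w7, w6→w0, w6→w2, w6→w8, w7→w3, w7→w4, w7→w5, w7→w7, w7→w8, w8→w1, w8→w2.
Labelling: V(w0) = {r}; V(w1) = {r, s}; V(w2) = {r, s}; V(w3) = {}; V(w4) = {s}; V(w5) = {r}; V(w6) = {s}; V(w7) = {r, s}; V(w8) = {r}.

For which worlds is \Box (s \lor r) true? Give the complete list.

Recall that \Box ψ holds at a world iff ψ holds at every accessible world, and \Diamond ψ holds iff ψ holds at some accessible world.
Let φ = \Box (s \lor r). Evaluate φ at each world:
  w0 (successors {w0, w1, w2}): φ is true.
  w1 (successors {w1, w6, w7}): φ is true.
  w2 (successors {w7, w8}): φ is true.
  w3 (successors {w4, w7, w8}): φ is true.
  w4 (successors {w1, w3, w6}): φ is false.
  w5 (successors {w0, w1, w2, w7}): φ is true.
  w6 (successors {w0, w2, w8}): φ is true.
  w7 (successors {w3, w4, w5, w7, w8}): φ is false.
  w8 (successors {w1, w2}): φ is true.
For instance, at w4:
  At w4: \Box (s \lor r) requires s \lor r at every successor {w1, w3, w6}.
    s \lor r fails at w3, so \Box (s \lor r) is false at w4.
Satisfying worlds: {w0, w1, w2, w3, w5, w6, w8}

w0, w1, w2, w3, w5, w6, w8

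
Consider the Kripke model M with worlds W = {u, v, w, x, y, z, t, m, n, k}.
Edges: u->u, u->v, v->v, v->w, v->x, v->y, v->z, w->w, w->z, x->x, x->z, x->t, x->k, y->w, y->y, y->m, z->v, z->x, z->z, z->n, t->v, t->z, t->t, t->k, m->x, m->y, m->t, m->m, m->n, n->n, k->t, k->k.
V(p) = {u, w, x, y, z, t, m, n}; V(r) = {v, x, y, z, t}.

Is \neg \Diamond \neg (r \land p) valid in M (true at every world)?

No

Let φ = \neg \Diamond \neg (r \land p). Evaluate φ at each world:
  u (successors {u, v}): φ is false.
  v (successors {v, w, x, y, z}): φ is false.
  w (successors {w, z}): φ is false.
  x (successors {x, z, t, k}): φ is false.
  y (successors {w, y, m}): φ is false.
  z (successors {v, x, z, n}): φ is false.
  t (successors {v, z, t, k}): φ is false.
  m (successors {x, y, t, m, n}): φ is false.
  n (successors {n}): φ is false.
  k (successors {t, k}): φ is false.
Detail at u (counterexample):
  At u: \Diamond \neg (r \land p) is true, so \neg \Diamond \neg (r \land p) is false.
    At u: \Diamond \neg (r \land p) requires \neg (r \land p) at some successor in {u, v}.
      \neg (r \land p) holds at u, so \Diamond \neg (r \land p) is true at u.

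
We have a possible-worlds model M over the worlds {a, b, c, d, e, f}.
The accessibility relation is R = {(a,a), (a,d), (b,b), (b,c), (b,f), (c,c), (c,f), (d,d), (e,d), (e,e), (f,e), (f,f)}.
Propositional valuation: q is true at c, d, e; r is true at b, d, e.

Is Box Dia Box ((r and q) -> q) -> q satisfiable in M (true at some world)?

Yes

Recall that Box ψ holds at a world iff ψ holds at every accessible world, and Dia ψ holds iff ψ holds at some accessible world.
Let φ = Box Dia Box ((r and q) -> q) -> q. Evaluate φ at each world:
  a (successors {a, d}): φ is false.
  b (successors {b, c, f}): φ is false.
  c (successors {c, f}): φ is true.
  d (successors {d}): φ is true.
  e (successors {d, e}): φ is true.
  f (successors {e, f}): φ is false.
Detail at c (witness):
  At c: Box Dia Box ((r and q) -> q) is true, q is true, so Box Dia Box ((r and q) -> q) -> q is true.
    At c: Box Dia Box ((r and q) -> q) requires Dia Box ((r and q) -> q) at every successor {c, f}.
      At c: Dia Box ((r and q) -> q) is true.
      At f: Dia Box ((r and q) -> q) is true.
    So Box Dia Box ((r and q) -> q) is true at c.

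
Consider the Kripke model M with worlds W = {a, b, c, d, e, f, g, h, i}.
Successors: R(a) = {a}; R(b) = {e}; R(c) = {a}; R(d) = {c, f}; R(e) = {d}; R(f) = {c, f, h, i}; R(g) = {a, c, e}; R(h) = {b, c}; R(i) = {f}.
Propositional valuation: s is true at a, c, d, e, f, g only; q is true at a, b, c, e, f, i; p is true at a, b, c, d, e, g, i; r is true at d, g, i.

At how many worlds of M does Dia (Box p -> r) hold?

4

Let φ = Dia (Box p -> r). Evaluate φ at each world:
  a (successors {a}): φ is false.
  b (successors {e}): φ is false.
  c (successors {a}): φ is false.
  d (successors {c, f}): φ is true.
  e (successors {d}): φ is true.
  f (successors {c, f, h, i}): φ is true.
  g (successors {a, c, e}): φ is false.
  h (successors {b, c}): φ is false.
  i (successors {f}): φ is true.
For instance, at g:
  At g: Dia (Box p -> r) requires Box p -> r at some successor in {a, c, e}.
    At a: Box p -> r is false.
    At c: Box p -> r is false.
    At e: Box p -> r is false.
  So Dia (Box p -> r) is false at g.
Satisfying worlds: {d, e, f, i}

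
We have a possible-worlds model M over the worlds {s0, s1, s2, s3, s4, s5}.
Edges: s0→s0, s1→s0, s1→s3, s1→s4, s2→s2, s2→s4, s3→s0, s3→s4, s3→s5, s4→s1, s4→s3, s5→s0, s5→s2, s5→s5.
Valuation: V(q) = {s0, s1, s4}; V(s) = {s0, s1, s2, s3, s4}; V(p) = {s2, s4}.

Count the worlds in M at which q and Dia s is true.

Recall that Dia ψ holds at a world iff ψ holds at some accessible world.
Let φ = q and Dia s. Evaluate φ at each world:
  s0 (successors {s0}): φ is true.
  s1 (successors {s0, s3, s4}): φ is true.
  s2 (successors {s2, s4}): φ is false.
  s3 (successors {s0, s4, s5}): φ is false.
  s4 (successors {s1, s3}): φ is true.
  s5 (successors {s0, s2, s5}): φ is false.
For instance, at s1:
  At s1: q is true, Dia s is true, so q and Dia s is true.
    At s1: Dia s requires s at some successor in {s0, s3, s4}.
      s holds at s0, so Dia s is true at s1.
Satisfying worlds: {s0, s1, s4}

3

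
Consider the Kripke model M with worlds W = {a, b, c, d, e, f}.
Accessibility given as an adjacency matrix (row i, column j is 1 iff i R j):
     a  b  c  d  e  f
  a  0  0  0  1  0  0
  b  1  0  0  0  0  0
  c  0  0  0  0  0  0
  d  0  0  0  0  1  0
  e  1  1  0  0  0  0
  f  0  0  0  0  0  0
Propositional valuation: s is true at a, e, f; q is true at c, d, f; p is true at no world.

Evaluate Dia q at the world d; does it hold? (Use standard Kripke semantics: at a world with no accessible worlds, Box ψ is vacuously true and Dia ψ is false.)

At d: Dia q requires q at some successor in {e}.
  At e: q is false.
So Dia q is false at d.

No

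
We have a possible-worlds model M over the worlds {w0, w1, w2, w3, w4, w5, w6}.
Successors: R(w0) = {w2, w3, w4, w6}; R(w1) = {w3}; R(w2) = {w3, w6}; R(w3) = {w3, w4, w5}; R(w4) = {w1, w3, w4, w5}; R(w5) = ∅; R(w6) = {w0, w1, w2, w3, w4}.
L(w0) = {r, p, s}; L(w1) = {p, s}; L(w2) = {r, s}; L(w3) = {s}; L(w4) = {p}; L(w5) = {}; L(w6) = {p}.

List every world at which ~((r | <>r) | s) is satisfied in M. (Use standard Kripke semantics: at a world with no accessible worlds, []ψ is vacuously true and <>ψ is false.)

Recall that <>ψ holds at a world iff ψ holds at some accessible world.
Let φ = ~((r | <>r) | s). Evaluate φ at each world:
  w0 (successors {w2, w3, w4, w6}): φ is false.
  w1 (successors {w3}): φ is false.
  w2 (successors {w3, w6}): φ is false.
  w3 (successors {w3, w4, w5}): φ is false.
  w4 (successors {w1, w3, w4, w5}): φ is true.
  w5 (successors ∅): φ is true.
  w6 (successors {w0, w1, w2, w3, w4}): φ is false.
For instance, at w0:
  At w0: (r | <>r) | s is true, so ~((r | <>r) | s) is false.
    At w0: r | <>r is true, s is true, so (r | <>r) | s is true.
      At w0: r is true, <>r is true, so r | <>r is true.
Satisfying worlds: {w4, w5}

w4, w5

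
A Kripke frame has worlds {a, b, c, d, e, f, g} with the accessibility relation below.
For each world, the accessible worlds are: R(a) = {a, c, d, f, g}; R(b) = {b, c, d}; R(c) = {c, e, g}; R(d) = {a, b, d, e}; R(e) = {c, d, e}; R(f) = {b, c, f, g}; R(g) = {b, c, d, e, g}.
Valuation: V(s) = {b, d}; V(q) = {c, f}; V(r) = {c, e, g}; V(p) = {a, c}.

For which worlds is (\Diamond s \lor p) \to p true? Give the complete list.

a, c

Let φ = (\Diamond s \lor p) \to p. Evaluate φ at each world:
  a (successors {a, c, d, f, g}): φ is true.
  b (successors {b, c, d}): φ is false.
  c (successors {c, e, g}): φ is true.
  d (successors {a, b, d, e}): φ is false.
  e (successors {c, d, e}): φ is false.
  f (successors {b, c, f, g}): φ is false.
  g (successors {b, c, d, e, g}): φ is false.
For instance, at a:
  At a: \Diamond s \lor p is true, p is true, so (\Diamond s \lor p) \to p is true.
    At a: \Diamond s is true, p is true, so \Diamond s \lor p is true.
      At a: \Diamond s requires s at some successor in {a, c, d, f, g}.
        s holds at d, so \Diamond s is true at a.
Satisfying worlds: {a, c}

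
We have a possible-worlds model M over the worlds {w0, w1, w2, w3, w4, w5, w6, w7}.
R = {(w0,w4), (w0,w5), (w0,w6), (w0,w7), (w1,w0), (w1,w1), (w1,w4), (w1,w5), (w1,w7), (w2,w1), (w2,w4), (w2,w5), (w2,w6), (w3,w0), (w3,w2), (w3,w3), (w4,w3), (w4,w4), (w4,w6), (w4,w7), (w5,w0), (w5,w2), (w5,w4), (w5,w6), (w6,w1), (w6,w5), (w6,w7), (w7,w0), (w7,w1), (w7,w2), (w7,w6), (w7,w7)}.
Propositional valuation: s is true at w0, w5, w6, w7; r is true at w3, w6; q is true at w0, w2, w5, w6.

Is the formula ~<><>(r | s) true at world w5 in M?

At w5: <><>(r | s) is true, so ~<><>(r | s) is false.
  At w5: <><>(r | s) requires <>(r | s) at some successor in {w0, w2, w4, w6}.
    <>(r | s) holds at w0, so <><>(r | s) is true at w5.
      At w0: <>(r | s) requires r | s at some successor in {w4, w5, w6, w7}.
        r | s holds at w5, so <>(r | s) is true at w0.

No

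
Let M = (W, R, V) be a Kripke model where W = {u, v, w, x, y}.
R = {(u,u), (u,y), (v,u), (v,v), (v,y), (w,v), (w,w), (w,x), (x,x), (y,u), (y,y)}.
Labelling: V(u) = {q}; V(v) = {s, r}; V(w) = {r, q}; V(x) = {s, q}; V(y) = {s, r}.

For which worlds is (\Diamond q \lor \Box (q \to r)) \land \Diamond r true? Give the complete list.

u, v, w, y

Let φ = (\Diamond q \lor \Box (q \to r)) \land \Diamond r. Evaluate φ at each world:
  u (successors {u, y}): φ is true.
  v (successors {u, v, y}): φ is true.
  w (successors {v, w, x}): φ is true.
  x (successors {x}): φ is false.
  y (successors {u, y}): φ is true.
For instance, at y:
  At y: \Diamond q \lor \Box (q \to r) is true, \Diamond r is true, so (\Diamond q \lor \Box (q \to r)) \land \Diamond r is true.
    At y: \Diamond q is true, \Box (q \to r) is false, so \Diamond q \lor \Box (q \to r) is true.
      At y: \Diamond q requires q at some successor in {u, y}.
        q holds at u, so \Diamond q is true at y.
      At y: \Box (q \to r) requires q \to r at every successor {u, y}.
        q \to r fails at u, so \Box (q \to r) is false at y.
    At y: \Diamond r requires r at some successor in {u, y}.
      r holds at y, so \Diamond r is true at y.
Satisfying worlds: {u, v, w, y}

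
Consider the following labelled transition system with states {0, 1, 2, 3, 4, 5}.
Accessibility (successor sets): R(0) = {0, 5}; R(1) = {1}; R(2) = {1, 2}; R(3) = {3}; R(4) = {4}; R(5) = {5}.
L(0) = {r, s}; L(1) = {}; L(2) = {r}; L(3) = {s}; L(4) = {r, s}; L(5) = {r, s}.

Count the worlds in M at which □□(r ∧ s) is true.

Let φ = □□(r ∧ s). Evaluate φ at each world:
  0 (successors {0, 5}): φ is true.
  1 (successors {1}): φ is false.
  2 (successors {1, 2}): φ is false.
  3 (successors {3}): φ is false.
  4 (successors {4}): φ is true.
  5 (successors {5}): φ is true.
For instance, at 2:
  At 2: □□(r ∧ s) requires □(r ∧ s) at every successor {1, 2}.
    □(r ∧ s) fails at 1, so □□(r ∧ s) is false at 2.
      At 1: □(r ∧ s) requires r ∧ s at every successor {1}.
        r ∧ s fails at 1, so □(r ∧ s) is false at 1.
Satisfying worlds: {0, 4, 5}

3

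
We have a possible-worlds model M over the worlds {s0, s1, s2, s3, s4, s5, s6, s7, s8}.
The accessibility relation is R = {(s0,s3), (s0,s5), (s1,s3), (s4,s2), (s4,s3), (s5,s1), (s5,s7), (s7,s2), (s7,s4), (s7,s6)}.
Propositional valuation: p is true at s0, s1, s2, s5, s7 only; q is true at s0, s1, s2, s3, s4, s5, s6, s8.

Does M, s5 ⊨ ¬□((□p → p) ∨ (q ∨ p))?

At s5: □((□p → p) ∨ (q ∨ p)) is true, so ¬□((□p → p) ∨ (q ∨ p)) is false.
  At s5: □((□p → p) ∨ (q ∨ p)) requires (□p → p) ∨ (q ∨ p) at every successor {s1, s7}.
      At s1: □p → p is true, q ∨ p is true, so (□p → p) ∨ (q ∨ p) is true.
      At s7: □p → p is true, q ∨ p is true, so (□p → p) ∨ (q ∨ p) is true.
  So □((□p → p) ∨ (q ∨ p)) is true at s5.

No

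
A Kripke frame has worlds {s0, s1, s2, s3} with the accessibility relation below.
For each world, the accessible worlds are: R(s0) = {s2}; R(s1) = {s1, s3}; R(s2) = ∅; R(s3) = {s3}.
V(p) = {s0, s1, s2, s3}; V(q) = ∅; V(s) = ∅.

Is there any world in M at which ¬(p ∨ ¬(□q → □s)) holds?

No

Recall that □ψ holds at a world iff ψ holds at every accessible world, and ◇ψ holds iff ψ holds at some accessible world.
Let φ = ¬(p ∨ ¬(□q → □s)). Evaluate φ at each world:
  s0 (successors {s2}): φ is false.
  s1 (successors {s1, s3}): φ is false.
  s2 (successors ∅): φ is false.
  s3 (successors {s3}): φ is false.
For instance, at s3:
  At s3: p ∨ ¬(□q → □s) is true, so ¬(p ∨ ¬(□q → □s)) is false.
    At s3: p is true, ¬(□q → □s) is false, so p ∨ ¬(□q → □s) is true.
      At s3: □q → □s is true, so ¬(□q → □s) is false.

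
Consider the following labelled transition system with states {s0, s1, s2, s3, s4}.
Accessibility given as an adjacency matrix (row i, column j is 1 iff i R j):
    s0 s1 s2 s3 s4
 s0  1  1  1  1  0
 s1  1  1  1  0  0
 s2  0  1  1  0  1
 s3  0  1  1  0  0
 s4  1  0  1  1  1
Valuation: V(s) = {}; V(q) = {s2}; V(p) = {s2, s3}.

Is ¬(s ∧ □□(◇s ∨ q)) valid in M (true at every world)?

Yes

Let φ = ¬(s ∧ □□(◇s ∨ q)). Evaluate φ at each world:
  s0 (successors {s0, s1, s2, s3}): φ is true.
  s1 (successors {s0, s1, s2}): φ is true.
  s2 (successors {s1, s2, s4}): φ is true.
  s3 (successors {s1, s2}): φ is true.
  s4 (successors {s0, s2, s3, s4}): φ is true.
For instance, at s2:
  At s2: s ∧ □□(◇s ∨ q) is false, so ¬(s ∧ □□(◇s ∨ q)) is true.
    At s2: s is false, □□(◇s ∨ q) is false, so s ∧ □□(◇s ∨ q) is false.
      At s2: □□(◇s ∨ q) requires □(◇s ∨ q) at every successor {s1, s2, s4}.
        □(◇s ∨ q) fails at s1, so □□(◇s ∨ q) is false at s2.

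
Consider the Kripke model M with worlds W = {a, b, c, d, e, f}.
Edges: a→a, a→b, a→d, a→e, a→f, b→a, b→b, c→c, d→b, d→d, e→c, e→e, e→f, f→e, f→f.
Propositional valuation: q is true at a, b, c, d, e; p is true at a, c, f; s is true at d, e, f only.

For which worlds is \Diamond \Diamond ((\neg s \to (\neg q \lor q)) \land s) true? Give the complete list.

Recall that \Diamond ψ holds at a world iff ψ holds at some accessible world.
Let φ = \Diamond \Diamond ((\neg s \to (\neg q \lor q)) \land s). Evaluate φ at each world:
  a (successors {a, b, d, e, f}): φ is true.
  b (successors {a, b}): φ is true.
  c (successors {c}): φ is false.
  d (successors {b, d}): φ is true.
  e (successors {c, e, f}): φ is true.
  f (successors {e, f}): φ is true.
For instance, at d:
  At d: \Diamond \Diamond ((\neg s \to (\neg q \lor q)) \land s) requires \Diamond ((\neg s \to (\neg q \lor q)) \land s) at some successor in {b, d}.
    \Diamond ((\neg s \to (\neg q \lor q)) \land s) holds at d, so \Diamond \Diamond ((\neg s \to (\neg q \lor q)) \land s) is true at d.
      At d: \Diamond ((\neg s \to (\neg q \lor q)) \land s) requires (\neg s \to (\neg q \lor q)) \land s at some successor in {b, d}.
        (\neg s \to (\neg q \lor q)) \land s holds at d, so \Diamond ((\neg s \to (\neg q \lor q)) \land s) is true at d.
Satisfying worlds: {a, b, d, e, f}

a, b, d, e, f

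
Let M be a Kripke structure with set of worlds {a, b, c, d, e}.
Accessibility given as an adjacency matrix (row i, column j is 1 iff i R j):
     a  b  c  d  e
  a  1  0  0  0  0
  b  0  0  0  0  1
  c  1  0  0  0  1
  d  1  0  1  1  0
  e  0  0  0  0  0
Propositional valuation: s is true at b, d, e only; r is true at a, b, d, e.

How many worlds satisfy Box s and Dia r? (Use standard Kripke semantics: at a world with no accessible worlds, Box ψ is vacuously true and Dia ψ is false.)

Let φ = Box s and Dia r. Evaluate φ at each world:
  a (successors {a}): φ is false.
  b (successors {e}): φ is true.
  c (successors {a, e}): φ is false.
  d (successors {a, c, d}): φ is false.
  e (successors ∅): φ is false.
For instance, at a:
  At a: Box s is false, Dia r is true, so Box s and Dia r is false.
    At a: Box s requires s at every successor {a}.
      s fails at a, so Box s is false at a.
    At a: Dia r requires r at some successor in {a}.
      r holds at a, so Dia r is true at a.
Satisfying worlds: {b}

1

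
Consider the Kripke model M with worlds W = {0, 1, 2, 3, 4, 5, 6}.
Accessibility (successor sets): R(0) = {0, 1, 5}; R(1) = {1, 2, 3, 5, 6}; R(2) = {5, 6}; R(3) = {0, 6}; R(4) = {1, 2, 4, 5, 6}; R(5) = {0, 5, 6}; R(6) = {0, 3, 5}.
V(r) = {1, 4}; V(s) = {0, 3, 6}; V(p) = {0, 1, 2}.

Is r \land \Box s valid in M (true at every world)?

Let φ = r \land \Box s. Evaluate φ at each world:
  0 (successors {0, 1, 5}): φ is false.
  1 (successors {1, 2, 3, 5, 6}): φ is false.
  2 (successors {5, 6}): φ is false.
  3 (successors {0, 6}): φ is false.
  4 (successors {1, 2, 4, 5, 6}): φ is false.
  5 (successors {0, 5, 6}): φ is false.
  6 (successors {0, 3, 5}): φ is false.
Detail at 0 (counterexample):
  At 0: r is false, \Box s is false, so r \land \Box s is false.
    At 0: \Box s requires s at every successor {0, 1, 5}.
      s fails at 1, so \Box s is false at 0.

No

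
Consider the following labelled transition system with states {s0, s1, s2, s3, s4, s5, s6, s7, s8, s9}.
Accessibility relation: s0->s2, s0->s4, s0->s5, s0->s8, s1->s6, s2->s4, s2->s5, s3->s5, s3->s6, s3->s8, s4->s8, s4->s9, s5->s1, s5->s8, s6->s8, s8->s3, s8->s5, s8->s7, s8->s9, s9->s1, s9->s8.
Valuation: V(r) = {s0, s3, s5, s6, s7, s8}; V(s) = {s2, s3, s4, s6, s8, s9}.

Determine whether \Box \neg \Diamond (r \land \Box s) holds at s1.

Yes

At s1: \Box \neg \Diamond (r \land \Box s) requires \neg \Diamond (r \land \Box s) at every successor {s6}.
    At s6: \Diamond (r \land \Box s) is false, so \neg \Diamond (r \land \Box s) is true.
      At s6: \Diamond (r \land \Box s) requires r \land \Box s at some successor in {s8}.
        At s8: r \land \Box s is false.
      So \Diamond (r \land \Box s) is false at s6.
So \Box \neg \Diamond (r \land \Box s) is true at s1.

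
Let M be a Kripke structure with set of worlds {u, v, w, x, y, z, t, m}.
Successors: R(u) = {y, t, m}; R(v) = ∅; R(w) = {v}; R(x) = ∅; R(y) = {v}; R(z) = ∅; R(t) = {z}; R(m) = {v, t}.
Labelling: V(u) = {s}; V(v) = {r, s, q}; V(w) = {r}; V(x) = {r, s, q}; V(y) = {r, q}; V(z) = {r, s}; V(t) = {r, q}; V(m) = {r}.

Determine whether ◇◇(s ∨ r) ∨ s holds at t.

No

Recall that ◇ψ holds at a world iff ψ holds at some accessible world.
At t: ◇◇(s ∨ r) is false, s is false, so ◇◇(s ∨ r) ∨ s is false.
  At t: ◇◇(s ∨ r) requires ◇(s ∨ r) at some successor in {z}.
    At z: ◇(s ∨ r) is false.
  So ◇◇(s ∨ r) is false at t.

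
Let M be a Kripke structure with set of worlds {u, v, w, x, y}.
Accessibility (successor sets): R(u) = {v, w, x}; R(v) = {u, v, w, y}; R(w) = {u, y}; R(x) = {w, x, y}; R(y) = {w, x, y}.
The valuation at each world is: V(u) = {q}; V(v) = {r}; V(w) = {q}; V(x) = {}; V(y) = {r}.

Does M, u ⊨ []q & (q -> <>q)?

Recall that []ψ holds at a world iff ψ holds at every accessible world, and <>ψ holds iff ψ holds at some accessible world.
At u: []q is false, q -> <>q is true, so []q & (q -> <>q) is false.
  At u: []q requires q at every successor {v, w, x}.
    q fails at v, so []q is false at u.
  At u: q is true, <>q is true, so q -> <>q is true.
    At u: <>q requires q at some successor in {v, w, x}.
      q holds at w, so <>q is true at u.

No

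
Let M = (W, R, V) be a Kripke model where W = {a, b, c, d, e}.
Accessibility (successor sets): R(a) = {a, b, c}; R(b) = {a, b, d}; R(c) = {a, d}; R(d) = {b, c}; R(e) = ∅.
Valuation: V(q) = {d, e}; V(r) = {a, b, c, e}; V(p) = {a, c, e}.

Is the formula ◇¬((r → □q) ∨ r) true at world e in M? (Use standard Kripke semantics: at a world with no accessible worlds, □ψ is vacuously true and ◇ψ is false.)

Recall that □ψ holds at a world iff ψ holds at every accessible world, and ◇ψ holds iff ψ holds at some accessible world.
At e: no accessible worlds, so ◇¬((r → □q) ∨ r) is false.

No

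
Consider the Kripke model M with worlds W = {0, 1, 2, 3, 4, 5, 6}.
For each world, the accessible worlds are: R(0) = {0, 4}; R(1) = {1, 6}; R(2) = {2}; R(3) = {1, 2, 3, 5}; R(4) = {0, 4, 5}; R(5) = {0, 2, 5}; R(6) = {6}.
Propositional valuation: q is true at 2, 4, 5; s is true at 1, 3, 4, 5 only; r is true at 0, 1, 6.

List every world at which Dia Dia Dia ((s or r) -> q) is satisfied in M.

0, 2, 3, 4, 5

Let φ = Dia Dia Dia ((s or r) -> q). Evaluate φ at each world:
  0 (successors {0, 4}): φ is true.
  1 (successors {1, 6}): φ is false.
  2 (successors {2}): φ is true.
  3 (successors {1, 2, 3, 5}): φ is true.
  4 (successors {0, 4, 5}): φ is true.
  5 (successors {0, 2, 5}): φ is true.
  6 (successors {6}): φ is false.
For instance, at 5:
  At 5: Dia Dia Dia ((s or r) -> q) requires Dia Dia ((s or r) -> q) at some successor in {0, 2, 5}.
    Dia Dia ((s or r) -> q) holds at 0, so Dia Dia Dia ((s or r) -> q) is true at 5.
      At 0: Dia Dia ((s or r) -> q) requires Dia ((s or r) -> q) at some successor in {0, 4}.
        Dia ((s or r) -> q) holds at 0, so Dia Dia ((s or r) -> q) is true at 0.
Satisfying worlds: {0, 2, 3, 4, 5}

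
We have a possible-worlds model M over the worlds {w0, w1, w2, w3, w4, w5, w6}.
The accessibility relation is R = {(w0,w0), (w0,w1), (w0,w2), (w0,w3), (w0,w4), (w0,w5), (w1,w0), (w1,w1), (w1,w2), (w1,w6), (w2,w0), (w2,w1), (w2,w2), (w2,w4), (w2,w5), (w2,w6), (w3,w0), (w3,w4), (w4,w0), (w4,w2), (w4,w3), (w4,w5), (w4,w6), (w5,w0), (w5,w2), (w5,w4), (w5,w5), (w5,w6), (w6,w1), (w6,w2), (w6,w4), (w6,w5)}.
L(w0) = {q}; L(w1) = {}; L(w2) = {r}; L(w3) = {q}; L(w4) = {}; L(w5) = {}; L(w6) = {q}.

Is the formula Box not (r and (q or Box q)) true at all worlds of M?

Yes

Recall that Box ψ holds at a world iff ψ holds at every accessible world, and Dia ψ holds iff ψ holds at some accessible world.
Let φ = Box not (r and (q or Box q)). Evaluate φ at each world:
  w0 (successors {w0, w1, w2, w3, w4, w5}): φ is true.
  w1 (successors {w0, w1, w2, w6}): φ is true.
  w2 (successors {w0, w1, w2, w4, w5, w6}): φ is true.
  w3 (successors {w0, w4}): φ is true.
  w4 (successors {w0, w2, w3, w5, w6}): φ is true.
  w5 (successors {w0, w2, w4, w5, w6}): φ is true.
  w6 (successors {w1, w2, w4, w5}): φ is true.
For instance, at w5:
  At w5: Box not (r and (q or Box q)) requires not (r and (q or Box q)) at every successor {w0, w2, w4, w5, w6}.
    At w0: not (r and (q or Box q)) is true.
    At w2: not (r and (q or Box q)) is true.
    At w4: not (r and (q or Box q)) is true.
    At w5: not (r and (q or Box q)) is true.
    At w6: not (r and (q or Box q)) is true.
  So Box not (r and (q or Box q)) is true at w5.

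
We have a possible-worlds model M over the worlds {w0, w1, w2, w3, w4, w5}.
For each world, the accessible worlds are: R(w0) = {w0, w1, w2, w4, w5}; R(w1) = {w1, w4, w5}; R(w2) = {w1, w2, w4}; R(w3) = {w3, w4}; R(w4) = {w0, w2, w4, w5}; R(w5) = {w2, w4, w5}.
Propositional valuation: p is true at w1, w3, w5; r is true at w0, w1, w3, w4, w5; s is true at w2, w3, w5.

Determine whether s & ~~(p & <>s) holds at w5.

Recall that <>ψ holds at a world iff ψ holds at some accessible world.
At w5: s is true, ~~(p & <>s) is true, so s & ~~(p & <>s) is true.
  At w5: ~(p & <>s) is false, so ~~(p & <>s) is true.
    At w5: p & <>s is true, so ~(p & <>s) is false.
      At w5: p is true, <>s is true, so p & <>s is true.

Yes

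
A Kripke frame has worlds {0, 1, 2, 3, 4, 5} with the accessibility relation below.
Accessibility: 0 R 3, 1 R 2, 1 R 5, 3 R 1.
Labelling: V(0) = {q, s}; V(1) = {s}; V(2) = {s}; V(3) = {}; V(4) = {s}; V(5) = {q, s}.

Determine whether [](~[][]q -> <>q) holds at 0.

No

At 0: [](~[][]q -> <>q) requires ~[][]q -> <>q at every successor {3}.
  ~[][]q -> <>q fails at 3, so [](~[][]q -> <>q) is false at 0.
    At 3: ~[][]q is true, <>q is false, so ~[][]q -> <>q is false.
      At 3: [][]q is false, so ~[][]q is true.
      At 3: <>q requires q at some successor in {1}.
        At 1: q is false.
      So <>q is false at 3.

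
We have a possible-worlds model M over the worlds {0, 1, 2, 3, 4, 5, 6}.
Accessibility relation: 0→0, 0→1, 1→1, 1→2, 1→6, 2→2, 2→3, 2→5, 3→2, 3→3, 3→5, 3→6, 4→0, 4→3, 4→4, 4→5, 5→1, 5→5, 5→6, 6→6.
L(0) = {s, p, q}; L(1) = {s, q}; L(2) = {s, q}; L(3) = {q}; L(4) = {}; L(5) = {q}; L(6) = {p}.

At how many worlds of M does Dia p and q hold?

4

Let φ = Dia p and q. Evaluate φ at each world:
  0 (successors {0, 1}): φ is true.
  1 (successors {1, 2, 6}): φ is true.
  2 (successors {2, 3, 5}): φ is false.
  3 (successors {2, 3, 5, 6}): φ is true.
  4 (successors {0, 3, 4, 5}): φ is false.
  5 (successors {1, 5, 6}): φ is true.
  6 (successors {6}): φ is false.
For instance, at 3:
  At 3: Dia p is true, q is true, so Dia p and q is true.
    At 3: Dia p requires p at some successor in {2, 3, 5, 6}.
      p holds at 6, so Dia p is true at 3.
Satisfying worlds: {0, 1, 3, 5}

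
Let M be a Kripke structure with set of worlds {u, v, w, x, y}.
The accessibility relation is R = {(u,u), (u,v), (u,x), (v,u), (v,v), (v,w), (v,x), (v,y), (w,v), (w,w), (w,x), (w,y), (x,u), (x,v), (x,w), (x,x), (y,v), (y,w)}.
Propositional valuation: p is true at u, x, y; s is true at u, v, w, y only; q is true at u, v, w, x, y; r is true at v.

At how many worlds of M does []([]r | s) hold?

1

Let φ = []([]r | s). Evaluate φ at each world:
  u (successors {u, v, x}): φ is false.
  v (successors {u, v, w, x, y}): φ is false.
  w (successors {v, w, x, y}): φ is false.
  x (successors {u, v, w, x}): φ is false.
  y (successors {v, w}): φ is true.
For instance, at w:
  At w: []([]r | s) requires []r | s at every successor {v, w, x, y}.
    []r | s fails at x, so []([]r | s) is false at w.
      At x: []r is false, s is false, so []r | s is false.
Satisfying worlds: {y}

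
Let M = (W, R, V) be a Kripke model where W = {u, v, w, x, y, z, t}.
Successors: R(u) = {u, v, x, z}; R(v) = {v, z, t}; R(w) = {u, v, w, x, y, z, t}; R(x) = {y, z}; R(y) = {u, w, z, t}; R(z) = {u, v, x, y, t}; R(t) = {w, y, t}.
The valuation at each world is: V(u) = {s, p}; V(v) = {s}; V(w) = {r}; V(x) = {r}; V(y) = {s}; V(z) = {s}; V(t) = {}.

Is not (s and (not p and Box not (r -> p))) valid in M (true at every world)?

Yes

Let φ = not (s and (not p and Box not (r -> p))). Evaluate φ at each world:
  u (successors {u, v, x, z}): φ is true.
  v (successors {v, z, t}): φ is true.
  w (successors {u, v, w, x, y, z, t}): φ is true.
  x (successors {y, z}): φ is true.
  y (successors {u, w, z, t}): φ is true.
  z (successors {u, v, x, y, t}): φ is true.
  t (successors {w, y, t}): φ is true.
For instance, at y:
  At y: s and (not p and Box not (r -> p)) is false, so not (s and (not p and Box not (r -> p))) is true.
    At y: s is true, not p and Box not (r -> p) is false, so s and (not p and Box not (r -> p)) is false.
      At y: not p is true, Box not (r -> p) is false, so not p and Box not (r -> p) is false.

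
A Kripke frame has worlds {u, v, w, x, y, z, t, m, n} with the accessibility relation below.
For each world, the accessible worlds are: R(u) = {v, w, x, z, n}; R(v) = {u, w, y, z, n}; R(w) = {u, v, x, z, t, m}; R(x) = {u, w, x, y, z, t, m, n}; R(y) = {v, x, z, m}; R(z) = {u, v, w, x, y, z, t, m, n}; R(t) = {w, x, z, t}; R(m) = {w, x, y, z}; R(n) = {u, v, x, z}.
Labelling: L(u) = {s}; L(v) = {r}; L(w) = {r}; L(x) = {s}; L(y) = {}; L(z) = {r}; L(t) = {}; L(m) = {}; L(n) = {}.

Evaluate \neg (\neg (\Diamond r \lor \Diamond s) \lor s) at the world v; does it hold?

Yes

At v: \neg (\Diamond r \lor \Diamond s) \lor s is false, so \neg (\neg (\Diamond r \lor \Diamond s) \lor s) is true.
  At v: \neg (\Diamond r \lor \Diamond s) is false, s is false, so \neg (\Diamond r \lor \Diamond s) \lor s is false.
    At v: \Diamond r \lor \Diamond s is true, so \neg (\Diamond r \lor \Diamond s) is false.
      At v: \Diamond r is true, \Diamond s is true, so \Diamond r \lor \Diamond s is true.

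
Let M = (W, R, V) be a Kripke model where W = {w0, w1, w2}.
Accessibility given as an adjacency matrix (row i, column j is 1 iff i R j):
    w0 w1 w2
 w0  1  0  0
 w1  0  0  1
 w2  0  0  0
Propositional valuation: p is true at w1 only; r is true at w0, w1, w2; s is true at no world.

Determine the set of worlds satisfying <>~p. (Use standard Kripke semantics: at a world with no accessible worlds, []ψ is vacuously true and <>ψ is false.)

Let φ = <>~p. Evaluate φ at each world:
  w0 (successors {w0}): φ is true.
  w1 (successors {w2}): φ is true.
  w2 (successors ∅): φ is false.
For instance, at w1:
  At w1: <>~p requires ~p at some successor in {w2}.
    ~p holds at w2, so <>~p is true at w1.
Satisfying worlds: {w0, w1}

w0, w1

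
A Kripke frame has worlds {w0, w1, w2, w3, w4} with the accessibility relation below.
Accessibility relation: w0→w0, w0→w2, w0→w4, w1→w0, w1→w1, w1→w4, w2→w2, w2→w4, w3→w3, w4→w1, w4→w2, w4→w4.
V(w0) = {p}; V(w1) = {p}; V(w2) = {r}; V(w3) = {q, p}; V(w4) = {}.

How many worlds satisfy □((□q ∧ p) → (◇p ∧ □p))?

Let φ = □((□q ∧ p) → (◇p ∧ □p)). Evaluate φ at each world:
  w0 (successors {w0, w2, w4}): φ is true.
  w1 (successors {w0, w1, w4}): φ is true.
  w2 (successors {w2, w4}): φ is true.
  w3 (successors {w3}): φ is true.
  w4 (successors {w1, w2, w4}): φ is true.
For instance, at w3:
  At w3: □((□q ∧ p) → (◇p ∧ □p)) requires (□q ∧ p) → (◇p ∧ □p) at every successor {w3}.
      At w3: □q ∧ p is true, ◇p ∧ □p is true, so (□q ∧ p) → (◇p ∧ □p) is true.
  So □((□q ∧ p) → (◇p ∧ □p)) is true at w3.
Satisfying worlds: {w0, w1, w2, w3, w4}

5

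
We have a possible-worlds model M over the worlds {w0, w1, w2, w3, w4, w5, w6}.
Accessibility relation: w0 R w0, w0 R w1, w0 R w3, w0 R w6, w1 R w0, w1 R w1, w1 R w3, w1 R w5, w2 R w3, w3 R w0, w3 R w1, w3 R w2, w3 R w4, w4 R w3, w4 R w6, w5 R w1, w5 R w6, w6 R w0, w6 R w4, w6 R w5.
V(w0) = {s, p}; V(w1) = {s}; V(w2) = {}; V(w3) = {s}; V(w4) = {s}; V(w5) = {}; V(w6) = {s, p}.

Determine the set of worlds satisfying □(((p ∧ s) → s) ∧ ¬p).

Recall that □ψ holds at a world iff ψ holds at every accessible world, and ◇ψ holds iff ψ holds at some accessible world.
Let φ = □(((p ∧ s) → s) ∧ ¬p). Evaluate φ at each world:
  w0 (successors {w0, w1, w3, w6}): φ is false.
  w1 (successors {w0, w1, w3, w5}): φ is false.
  w2 (successors {w3}): φ is true.
  w3 (successors {w0, w1, w2, w4}): φ is false.
  w4 (successors {w3, w6}): φ is false.
  w5 (successors {w1, w6}): φ is false.
  w6 (successors {w0, w4, w5}): φ is false.
For instance, at w1:
  At w1: □(((p ∧ s) → s) ∧ ¬p) requires ((p ∧ s) → s) ∧ ¬p at every successor {w0, w1, w3, w5}.
    ((p ∧ s) → s) ∧ ¬p fails at w0, so □(((p ∧ s) → s) ∧ ¬p) is false at w1.
Satisfying worlds: {w2}

w2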